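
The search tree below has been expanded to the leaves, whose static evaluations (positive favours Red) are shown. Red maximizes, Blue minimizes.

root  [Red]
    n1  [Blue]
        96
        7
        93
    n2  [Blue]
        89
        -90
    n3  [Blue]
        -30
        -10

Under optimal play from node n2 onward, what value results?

n2 (Blue): min(89, -90) = -90

-90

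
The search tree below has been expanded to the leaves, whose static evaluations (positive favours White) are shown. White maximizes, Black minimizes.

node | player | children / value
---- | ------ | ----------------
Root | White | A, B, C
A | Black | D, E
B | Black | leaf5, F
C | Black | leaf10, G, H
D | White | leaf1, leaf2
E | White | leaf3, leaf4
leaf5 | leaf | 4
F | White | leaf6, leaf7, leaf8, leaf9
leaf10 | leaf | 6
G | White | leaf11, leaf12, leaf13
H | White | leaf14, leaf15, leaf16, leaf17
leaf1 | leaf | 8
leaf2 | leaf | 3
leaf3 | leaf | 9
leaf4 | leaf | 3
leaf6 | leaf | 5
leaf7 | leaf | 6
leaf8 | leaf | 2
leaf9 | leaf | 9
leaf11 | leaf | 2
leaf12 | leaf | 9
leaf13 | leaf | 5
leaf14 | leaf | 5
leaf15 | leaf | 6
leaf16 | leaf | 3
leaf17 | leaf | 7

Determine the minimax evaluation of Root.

8

D (White): max(8, 3) = 8
E (White): max(9, 3) = 9
A (Black): min(8, 9) = 8
F (White): max(5, 6, 2, 9) = 9
B (Black): min(4, 9) = 4
G (White): max(2, 9, 5) = 9
H (White): max(5, 6, 3, 7) = 7
C (Black): min(6, 9, 7) = 6
Root (White): max(8, 4, 6) = 8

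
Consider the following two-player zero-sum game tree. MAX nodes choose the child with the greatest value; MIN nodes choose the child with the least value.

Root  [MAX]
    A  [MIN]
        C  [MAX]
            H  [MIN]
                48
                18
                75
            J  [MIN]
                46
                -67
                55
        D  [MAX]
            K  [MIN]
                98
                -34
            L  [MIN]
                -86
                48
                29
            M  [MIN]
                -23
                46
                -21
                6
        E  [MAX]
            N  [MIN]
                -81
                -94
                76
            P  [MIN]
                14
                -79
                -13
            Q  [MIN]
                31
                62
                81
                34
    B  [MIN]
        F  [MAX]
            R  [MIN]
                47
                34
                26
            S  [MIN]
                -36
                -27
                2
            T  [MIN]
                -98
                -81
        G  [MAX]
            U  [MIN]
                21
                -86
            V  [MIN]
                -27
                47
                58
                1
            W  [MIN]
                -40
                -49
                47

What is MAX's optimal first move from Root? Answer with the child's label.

A

H (MIN): min(48, 18, 75) = 18
J (MIN): min(46, -67, 55) = -67
C (MAX): max(18, -67) = 18
K (MIN): min(98, -34) = -34
L (MIN): min(-86, 48, 29) = -86
M (MIN): min(-23, 46, -21, 6) = -23
D (MAX): max(-34, -86, -23) = -23
N (MIN): min(-81, -94, 76) = -94
P (MIN): min(14, -79, -13) = -79
Q (MIN): min(31, 62, 81, 34) = 31
E (MAX): max(-94, -79, 31) = 31
A (MIN): min(18, -23, 31) = -23
R (MIN): min(47, 34, 26) = 26
S (MIN): min(-36, -27, 2) = -36
T (MIN): min(-98, -81) = -98
F (MAX): max(26, -36, -98) = 26
U (MIN): min(21, -86) = -86
V (MIN): min(-27, 47, 58, 1) = -27
W (MIN): min(-40, -49, 47) = -49
G (MAX): max(-86, -27, -49) = -27
B (MIN): min(26, -27) = -27
Root (MAX): max(-23, -27) = -23
MAX at Root wants the highest of {A=-23, B=-27}, so chooses A.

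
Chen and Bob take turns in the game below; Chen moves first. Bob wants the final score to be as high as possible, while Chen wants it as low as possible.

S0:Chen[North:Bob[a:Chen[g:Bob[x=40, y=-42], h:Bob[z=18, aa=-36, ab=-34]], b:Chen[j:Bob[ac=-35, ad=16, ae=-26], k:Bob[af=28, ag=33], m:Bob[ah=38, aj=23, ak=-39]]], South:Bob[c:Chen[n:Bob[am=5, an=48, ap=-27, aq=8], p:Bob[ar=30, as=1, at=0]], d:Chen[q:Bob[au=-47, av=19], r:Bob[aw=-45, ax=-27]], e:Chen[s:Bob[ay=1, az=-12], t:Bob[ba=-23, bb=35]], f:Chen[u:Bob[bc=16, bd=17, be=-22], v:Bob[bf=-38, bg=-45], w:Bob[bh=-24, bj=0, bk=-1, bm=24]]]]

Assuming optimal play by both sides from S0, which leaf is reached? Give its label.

z

g (Bob): max(40, -42) = 40
h (Bob): max(18, -36, -34) = 18
a (Chen): min(40, 18) = 18
j (Bob): max(-35, 16, -26) = 16
k (Bob): max(28, 33) = 33
m (Bob): max(38, 23, -39) = 38
b (Chen): min(16, 33, 38) = 16
North (Bob): max(18, 16) = 18
n (Bob): max(5, 48, -27, 8) = 48
p (Bob): max(30, 1, 0) = 30
c (Chen): min(48, 30) = 30
q (Bob): max(-47, 19) = 19
r (Bob): max(-45, -27) = -27
d (Chen): min(19, -27) = -27
s (Bob): max(1, -12) = 1
t (Bob): max(-23, 35) = 35
e (Chen): min(1, 35) = 1
u (Bob): max(16, 17, -22) = 17
v (Bob): max(-38, -45) = -38
w (Bob): max(-24, 0, -1, 24) = 24
f (Chen): min(17, -38, 24) = -38
South (Bob): max(30, -27, 1, -38) = 30
S0 (Chen): min(18, 30) = 18
At S0, Chen picks North (lowest: 18).
At North, Bob picks a (highest: 18).
At a, Chen picks h (lowest: 18).
At h, Bob picks z (highest: 18).
Terminal value 18.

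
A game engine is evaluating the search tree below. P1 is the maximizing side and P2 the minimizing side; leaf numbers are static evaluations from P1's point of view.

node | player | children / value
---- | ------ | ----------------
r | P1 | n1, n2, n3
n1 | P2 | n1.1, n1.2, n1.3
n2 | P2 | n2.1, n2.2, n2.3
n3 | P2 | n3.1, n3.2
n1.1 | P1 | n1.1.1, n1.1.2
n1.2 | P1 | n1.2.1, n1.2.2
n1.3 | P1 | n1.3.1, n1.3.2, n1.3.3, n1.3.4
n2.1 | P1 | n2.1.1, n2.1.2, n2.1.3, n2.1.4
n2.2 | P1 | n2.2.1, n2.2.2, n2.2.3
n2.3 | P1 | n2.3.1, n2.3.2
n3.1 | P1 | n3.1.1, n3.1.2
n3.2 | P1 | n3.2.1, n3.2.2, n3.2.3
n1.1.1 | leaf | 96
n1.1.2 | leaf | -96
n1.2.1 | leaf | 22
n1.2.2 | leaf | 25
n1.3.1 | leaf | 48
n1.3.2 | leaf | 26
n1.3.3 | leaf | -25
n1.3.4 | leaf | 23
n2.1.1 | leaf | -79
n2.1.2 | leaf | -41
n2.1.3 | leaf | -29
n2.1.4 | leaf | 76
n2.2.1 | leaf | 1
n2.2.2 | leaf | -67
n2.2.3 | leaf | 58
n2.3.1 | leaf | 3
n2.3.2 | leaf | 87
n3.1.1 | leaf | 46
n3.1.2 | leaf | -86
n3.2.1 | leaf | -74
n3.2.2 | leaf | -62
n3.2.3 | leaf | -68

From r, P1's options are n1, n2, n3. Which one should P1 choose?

n2

n1.1 (P1): max(96, -96) = 96
n1.2 (P1): max(22, 25) = 25
n1.3 (P1): max(48, 26, -25, 23) = 48
n1 (P2): min(96, 25, 48) = 25
n2.1 (P1): max(-79, -41, -29, 76) = 76
n2.2 (P1): max(1, -67, 58) = 58
n2.3 (P1): max(3, 87) = 87
n2 (P2): min(76, 58, 87) = 58
n3.1 (P1): max(46, -86) = 46
n3.2 (P1): max(-74, -62, -68) = -62
n3 (P2): min(46, -62) = -62
r (P1): max(25, 58, -62) = 58
P1 at r wants the highest of {n1=25, n2=58, n3=-62}, so chooses n2.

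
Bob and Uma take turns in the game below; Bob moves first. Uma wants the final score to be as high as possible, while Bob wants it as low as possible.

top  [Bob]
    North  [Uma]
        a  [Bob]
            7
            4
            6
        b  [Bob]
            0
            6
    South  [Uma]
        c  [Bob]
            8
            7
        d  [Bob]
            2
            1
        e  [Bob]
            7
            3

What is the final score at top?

4

a (Bob): min(7, 4, 6) = 4
b (Bob): min(0, 6) = 0
North (Uma): max(4, 0) = 4
c (Bob): min(8, 7) = 7
d (Bob): min(2, 1) = 1
e (Bob): min(7, 3) = 3
South (Uma): max(7, 1, 3) = 7
top (Bob): min(4, 7) = 4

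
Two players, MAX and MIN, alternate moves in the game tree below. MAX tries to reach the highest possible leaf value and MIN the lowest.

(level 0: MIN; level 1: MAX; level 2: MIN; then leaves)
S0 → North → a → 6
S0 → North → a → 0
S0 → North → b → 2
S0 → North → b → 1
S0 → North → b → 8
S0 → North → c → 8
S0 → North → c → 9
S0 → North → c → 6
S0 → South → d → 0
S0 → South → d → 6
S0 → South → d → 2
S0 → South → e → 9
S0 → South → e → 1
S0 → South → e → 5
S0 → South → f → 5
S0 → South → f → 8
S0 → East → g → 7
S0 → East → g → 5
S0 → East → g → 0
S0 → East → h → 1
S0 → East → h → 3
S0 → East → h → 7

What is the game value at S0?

a (MIN): min(6, 0) = 0
b (MIN): min(2, 1, 8) = 1
c (MIN): min(8, 9, 6) = 6
North (MAX): max(0, 1, 6) = 6
d (MIN): min(0, 6, 2) = 0
e (MIN): min(9, 1, 5) = 1
f (MIN): min(5, 8) = 5
South (MAX): max(0, 1, 5) = 5
g (MIN): min(7, 5, 0) = 0
h (MIN): min(1, 3, 7) = 1
East (MAX): max(0, 1) = 1
S0 (MIN): min(6, 5, 1) = 1

1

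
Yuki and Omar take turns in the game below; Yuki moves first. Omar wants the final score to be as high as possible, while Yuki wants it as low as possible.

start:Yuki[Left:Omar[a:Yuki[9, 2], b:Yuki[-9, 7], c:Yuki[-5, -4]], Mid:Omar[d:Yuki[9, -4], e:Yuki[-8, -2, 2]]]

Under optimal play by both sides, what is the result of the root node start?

-4

a (Yuki): min(9, 2) = 2
b (Yuki): min(-9, 7) = -9
c (Yuki): min(-5, -4) = -5
Left (Omar): max(2, -9, -5) = 2
d (Yuki): min(9, -4) = -4
e (Yuki): min(-8, -2, 2) = -8
Mid (Omar): max(-4, -8) = -4
start (Yuki): min(2, -4) = -4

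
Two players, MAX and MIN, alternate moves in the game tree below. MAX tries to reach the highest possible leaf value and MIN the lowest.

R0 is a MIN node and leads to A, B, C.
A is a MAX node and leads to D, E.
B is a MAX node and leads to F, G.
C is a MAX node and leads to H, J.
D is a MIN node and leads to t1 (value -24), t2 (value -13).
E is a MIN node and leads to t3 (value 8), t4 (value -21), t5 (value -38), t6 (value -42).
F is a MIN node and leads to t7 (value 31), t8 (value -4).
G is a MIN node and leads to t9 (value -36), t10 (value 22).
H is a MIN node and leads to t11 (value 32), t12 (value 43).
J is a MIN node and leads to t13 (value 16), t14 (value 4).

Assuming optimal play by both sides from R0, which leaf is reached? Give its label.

t1

D (MIN): min(-24, -13) = -24
E (MIN): min(8, -21, -38, -42) = -42
A (MAX): max(-24, -42) = -24
F (MIN): min(31, -4) = -4
G (MIN): min(-36, 22) = -36
B (MAX): max(-4, -36) = -4
H (MIN): min(32, 43) = 32
J (MIN): min(16, 4) = 4
C (MAX): max(32, 4) = 32
R0 (MIN): min(-24, -4, 32) = -24
At R0, MIN picks A (lowest: -24).
At A, MAX picks D (highest: -24).
At D, MIN picks t1 (lowest: -24).
Terminal value -24.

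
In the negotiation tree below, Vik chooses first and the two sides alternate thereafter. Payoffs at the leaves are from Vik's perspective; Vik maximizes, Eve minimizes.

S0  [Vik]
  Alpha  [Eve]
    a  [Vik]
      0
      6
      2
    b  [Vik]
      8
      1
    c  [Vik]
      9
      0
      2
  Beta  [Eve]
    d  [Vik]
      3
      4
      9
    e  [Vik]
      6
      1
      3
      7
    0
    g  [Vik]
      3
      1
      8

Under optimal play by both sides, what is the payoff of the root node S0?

6

a (Vik): max(0, 6, 2) = 6
b (Vik): max(8, 1) = 8
c (Vik): max(9, 0, 2) = 9
Alpha (Eve): min(6, 8, 9) = 6
d (Vik): max(3, 4, 9) = 9
e (Vik): max(6, 1, 3, 7) = 7
g (Vik): max(3, 1, 8) = 8
Beta (Eve): min(9, 7, 0, 8) = 0
S0 (Vik): max(6, 0) = 6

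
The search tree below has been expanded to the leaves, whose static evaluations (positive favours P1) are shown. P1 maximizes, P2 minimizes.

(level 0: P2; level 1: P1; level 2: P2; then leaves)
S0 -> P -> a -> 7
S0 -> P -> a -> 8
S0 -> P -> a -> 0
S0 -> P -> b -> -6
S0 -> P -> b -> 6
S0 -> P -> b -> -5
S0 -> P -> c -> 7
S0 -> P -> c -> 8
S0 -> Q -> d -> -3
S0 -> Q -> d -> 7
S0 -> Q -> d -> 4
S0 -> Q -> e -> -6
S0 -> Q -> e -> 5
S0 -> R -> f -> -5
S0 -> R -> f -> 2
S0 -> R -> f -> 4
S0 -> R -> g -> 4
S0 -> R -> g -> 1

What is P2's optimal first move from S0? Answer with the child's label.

a (P2): min(7, 8, 0) = 0
b (P2): min(-6, 6, -5) = -6
c (P2): min(7, 8) = 7
P (P1): max(0, -6, 7) = 7
d (P2): min(-3, 7, 4) = -3
e (P2): min(-6, 5) = -6
Q (P1): max(-3, -6) = -3
f (P2): min(-5, 2, 4) = -5
g (P2): min(4, 1) = 1
R (P1): max(-5, 1) = 1
S0 (P2): min(7, -3, 1) = -3
P2 at S0 wants the lowest of {P=7, Q=-3, R=1}, so chooses Q.

Q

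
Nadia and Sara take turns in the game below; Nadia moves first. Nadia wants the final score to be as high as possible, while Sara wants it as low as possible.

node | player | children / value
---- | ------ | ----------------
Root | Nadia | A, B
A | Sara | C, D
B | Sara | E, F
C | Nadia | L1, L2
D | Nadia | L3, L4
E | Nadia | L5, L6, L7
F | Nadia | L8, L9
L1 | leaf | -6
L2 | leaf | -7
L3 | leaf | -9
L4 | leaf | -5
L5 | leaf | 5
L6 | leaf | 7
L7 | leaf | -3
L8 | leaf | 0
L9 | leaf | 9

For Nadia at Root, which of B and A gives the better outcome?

E (Nadia): max(5, 7, -3) = 7
F (Nadia): max(0, 9) = 9
B (Sara): min(7, 9) = 7
C (Nadia): max(-6, -7) = -6
D (Nadia): max(-9, -5) = -5
A (Sara): min(-6, -5) = -6
Nadia prefers the higher value; B=7, A=-6. B is better since 7 > -6.

B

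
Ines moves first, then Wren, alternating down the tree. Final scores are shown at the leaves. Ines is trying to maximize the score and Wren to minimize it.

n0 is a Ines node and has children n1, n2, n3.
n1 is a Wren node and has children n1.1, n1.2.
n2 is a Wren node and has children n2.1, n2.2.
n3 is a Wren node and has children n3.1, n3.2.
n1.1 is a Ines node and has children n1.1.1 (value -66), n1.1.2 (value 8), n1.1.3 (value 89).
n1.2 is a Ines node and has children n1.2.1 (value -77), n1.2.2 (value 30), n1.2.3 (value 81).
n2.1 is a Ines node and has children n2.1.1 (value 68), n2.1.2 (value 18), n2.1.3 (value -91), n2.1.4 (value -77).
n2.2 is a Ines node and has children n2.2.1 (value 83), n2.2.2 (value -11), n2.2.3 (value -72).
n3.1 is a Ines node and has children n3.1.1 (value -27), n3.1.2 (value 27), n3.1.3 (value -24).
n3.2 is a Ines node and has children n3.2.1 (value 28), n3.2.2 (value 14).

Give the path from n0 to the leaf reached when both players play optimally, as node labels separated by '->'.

n1.1 (Ines): max(-66, 8, 89) = 89
n1.2 (Ines): max(-77, 30, 81) = 81
n1 (Wren): min(89, 81) = 81
n2.1 (Ines): max(68, 18, -91, -77) = 68
n2.2 (Ines): max(83, -11, -72) = 83
n2 (Wren): min(68, 83) = 68
n3.1 (Ines): max(-27, 27, -24) = 27
n3.2 (Ines): max(28, 14) = 28
n3 (Wren): min(27, 28) = 27
n0 (Ines): max(81, 68, 27) = 81
At n0, Ines picks n1 (highest: 81).
At n1, Wren picks n1.2 (lowest: 81).
At n1.2, Ines picks n1.2.3 (highest: 81).
Terminal value 81.

n0 -> n1 -> n1.2 -> n1.2.3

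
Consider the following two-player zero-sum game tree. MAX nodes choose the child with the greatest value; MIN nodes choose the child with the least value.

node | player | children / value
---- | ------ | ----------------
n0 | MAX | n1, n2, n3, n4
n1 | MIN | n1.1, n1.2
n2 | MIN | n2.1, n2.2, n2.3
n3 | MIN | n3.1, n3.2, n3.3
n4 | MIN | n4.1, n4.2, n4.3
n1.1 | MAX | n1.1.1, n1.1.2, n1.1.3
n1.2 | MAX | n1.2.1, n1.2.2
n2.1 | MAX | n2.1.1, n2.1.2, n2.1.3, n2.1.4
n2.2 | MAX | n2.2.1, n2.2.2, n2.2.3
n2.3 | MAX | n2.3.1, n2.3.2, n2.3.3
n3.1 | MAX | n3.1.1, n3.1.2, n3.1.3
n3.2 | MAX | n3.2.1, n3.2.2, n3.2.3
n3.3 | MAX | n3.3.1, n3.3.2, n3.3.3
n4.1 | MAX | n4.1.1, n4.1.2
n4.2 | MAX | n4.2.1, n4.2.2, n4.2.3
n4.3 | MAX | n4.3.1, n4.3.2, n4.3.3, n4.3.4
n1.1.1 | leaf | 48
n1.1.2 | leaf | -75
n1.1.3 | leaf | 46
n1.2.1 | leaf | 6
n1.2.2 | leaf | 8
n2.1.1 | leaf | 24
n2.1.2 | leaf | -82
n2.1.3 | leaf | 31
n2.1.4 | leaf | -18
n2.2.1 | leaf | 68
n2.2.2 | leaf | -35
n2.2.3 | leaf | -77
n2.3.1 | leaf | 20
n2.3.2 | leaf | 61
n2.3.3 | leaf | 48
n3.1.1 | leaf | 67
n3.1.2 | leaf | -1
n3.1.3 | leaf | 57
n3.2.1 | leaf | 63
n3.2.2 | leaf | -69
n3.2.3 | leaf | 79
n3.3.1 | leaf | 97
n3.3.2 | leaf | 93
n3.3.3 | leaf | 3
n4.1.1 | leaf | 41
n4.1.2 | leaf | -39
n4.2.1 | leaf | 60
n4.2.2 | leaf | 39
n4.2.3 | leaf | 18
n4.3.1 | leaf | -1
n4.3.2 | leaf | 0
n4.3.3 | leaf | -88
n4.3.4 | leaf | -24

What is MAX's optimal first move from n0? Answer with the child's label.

n1.1 (MAX): max(48, -75, 46) = 48
n1.2 (MAX): max(6, 8) = 8
n1 (MIN): min(48, 8) = 8
n2.1 (MAX): max(24, -82, 31, -18) = 31
n2.2 (MAX): max(68, -35, -77) = 68
n2.3 (MAX): max(20, 61, 48) = 61
n2 (MIN): min(31, 68, 61) = 31
n3.1 (MAX): max(67, -1, 57) = 67
n3.2 (MAX): max(63, -69, 79) = 79
n3.3 (MAX): max(97, 93, 3) = 97
n3 (MIN): min(67, 79, 97) = 67
n4.1 (MAX): max(41, -39) = 41
n4.2 (MAX): max(60, 39, 18) = 60
n4.3 (MAX): max(-1, 0, -88, -24) = 0
n4 (MIN): min(41, 60, 0) = 0
n0 (MAX): max(8, 31, 67, 0) = 67
MAX at n0 wants the highest of {n1=8, n2=31, n3=67, n4=0}, so chooses n3.

n3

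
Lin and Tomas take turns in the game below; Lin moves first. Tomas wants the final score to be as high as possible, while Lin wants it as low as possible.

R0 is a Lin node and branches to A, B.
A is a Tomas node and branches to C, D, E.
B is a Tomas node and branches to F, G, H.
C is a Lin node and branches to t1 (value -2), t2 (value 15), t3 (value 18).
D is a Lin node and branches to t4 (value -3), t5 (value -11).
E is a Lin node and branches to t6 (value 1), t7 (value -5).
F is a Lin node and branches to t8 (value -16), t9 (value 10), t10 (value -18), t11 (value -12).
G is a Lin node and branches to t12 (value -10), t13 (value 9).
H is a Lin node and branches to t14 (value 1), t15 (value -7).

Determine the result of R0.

C (Lin): min(-2, 15, 18) = -2
D (Lin): min(-3, -11) = -11
E (Lin): min(1, -5) = -5
A (Tomas): max(-2, -11, -5) = -2
F (Lin): min(-16, 10, -18, -12) = -18
G (Lin): min(-10, 9) = -10
H (Lin): min(1, -7) = -7
B (Tomas): max(-18, -10, -7) = -7
R0 (Lin): min(-2, -7) = -7

-7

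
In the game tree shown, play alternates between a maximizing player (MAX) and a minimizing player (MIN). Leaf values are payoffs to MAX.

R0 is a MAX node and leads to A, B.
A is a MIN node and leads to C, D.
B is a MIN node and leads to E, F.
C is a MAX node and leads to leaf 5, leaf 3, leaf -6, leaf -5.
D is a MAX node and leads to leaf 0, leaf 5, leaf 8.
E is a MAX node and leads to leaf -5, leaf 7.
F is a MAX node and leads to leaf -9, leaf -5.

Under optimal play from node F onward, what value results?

F (MAX): max(-9, -5) = -5

-5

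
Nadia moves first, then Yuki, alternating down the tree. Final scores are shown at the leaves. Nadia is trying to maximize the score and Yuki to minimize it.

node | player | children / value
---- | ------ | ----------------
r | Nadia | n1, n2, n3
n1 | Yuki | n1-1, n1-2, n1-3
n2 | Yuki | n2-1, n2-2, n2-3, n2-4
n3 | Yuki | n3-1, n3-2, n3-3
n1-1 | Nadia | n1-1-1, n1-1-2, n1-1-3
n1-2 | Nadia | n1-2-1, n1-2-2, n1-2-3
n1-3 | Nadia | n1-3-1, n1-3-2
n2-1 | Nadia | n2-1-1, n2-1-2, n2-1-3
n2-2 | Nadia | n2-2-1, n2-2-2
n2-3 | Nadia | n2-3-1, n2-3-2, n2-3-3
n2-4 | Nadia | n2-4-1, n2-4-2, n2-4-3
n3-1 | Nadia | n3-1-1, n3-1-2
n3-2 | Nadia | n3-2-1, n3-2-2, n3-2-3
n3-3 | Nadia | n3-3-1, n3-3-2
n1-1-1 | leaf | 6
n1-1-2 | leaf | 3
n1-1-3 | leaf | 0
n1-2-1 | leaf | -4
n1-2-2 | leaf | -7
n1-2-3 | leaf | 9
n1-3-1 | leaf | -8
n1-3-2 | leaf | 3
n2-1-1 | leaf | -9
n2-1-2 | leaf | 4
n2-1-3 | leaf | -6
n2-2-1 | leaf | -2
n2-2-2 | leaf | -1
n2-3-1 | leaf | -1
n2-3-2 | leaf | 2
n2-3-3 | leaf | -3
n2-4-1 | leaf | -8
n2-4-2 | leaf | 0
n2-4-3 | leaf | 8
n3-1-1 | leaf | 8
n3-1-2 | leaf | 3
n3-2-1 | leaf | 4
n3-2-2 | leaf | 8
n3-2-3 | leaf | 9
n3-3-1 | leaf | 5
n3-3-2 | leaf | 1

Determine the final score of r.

5

n1-1 (Nadia): max(6, 3, 0) = 6
n1-2 (Nadia): max(-4, -7, 9) = 9
n1-3 (Nadia): max(-8, 3) = 3
n1 (Yuki): min(6, 9, 3) = 3
n2-1 (Nadia): max(-9, 4, -6) = 4
n2-2 (Nadia): max(-2, -1) = -1
n2-3 (Nadia): max(-1, 2, -3) = 2
n2-4 (Nadia): max(-8, 0, 8) = 8
n2 (Yuki): min(4, -1, 2, 8) = -1
n3-1 (Nadia): max(8, 3) = 8
n3-2 (Nadia): max(4, 8, 9) = 9
n3-3 (Nadia): max(5, 1) = 5
n3 (Yuki): min(8, 9, 5) = 5
r (Nadia): max(3, -1, 5) = 5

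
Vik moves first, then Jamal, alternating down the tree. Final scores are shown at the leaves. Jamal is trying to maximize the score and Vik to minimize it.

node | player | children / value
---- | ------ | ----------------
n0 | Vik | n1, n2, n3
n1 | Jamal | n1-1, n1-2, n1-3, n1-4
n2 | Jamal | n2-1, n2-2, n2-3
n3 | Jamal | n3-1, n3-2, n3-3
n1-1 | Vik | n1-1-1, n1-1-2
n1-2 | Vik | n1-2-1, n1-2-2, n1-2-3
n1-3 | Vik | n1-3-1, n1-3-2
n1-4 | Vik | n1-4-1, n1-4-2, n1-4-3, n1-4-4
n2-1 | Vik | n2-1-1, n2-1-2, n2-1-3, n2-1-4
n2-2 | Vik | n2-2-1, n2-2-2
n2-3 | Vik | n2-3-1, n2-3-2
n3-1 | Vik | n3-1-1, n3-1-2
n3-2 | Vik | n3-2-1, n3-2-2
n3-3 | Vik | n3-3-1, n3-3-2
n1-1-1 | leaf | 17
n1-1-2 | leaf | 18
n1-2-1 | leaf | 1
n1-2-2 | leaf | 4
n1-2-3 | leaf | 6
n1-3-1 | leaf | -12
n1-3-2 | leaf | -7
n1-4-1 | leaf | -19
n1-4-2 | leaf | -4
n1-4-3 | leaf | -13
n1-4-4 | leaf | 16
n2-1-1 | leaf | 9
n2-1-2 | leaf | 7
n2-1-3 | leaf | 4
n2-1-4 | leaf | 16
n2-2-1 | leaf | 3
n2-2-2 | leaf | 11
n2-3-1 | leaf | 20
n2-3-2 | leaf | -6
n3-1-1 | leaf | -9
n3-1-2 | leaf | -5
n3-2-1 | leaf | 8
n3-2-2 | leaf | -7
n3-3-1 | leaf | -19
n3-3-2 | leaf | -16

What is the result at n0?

n1-1 (Vik): min(17, 18) = 17
n1-2 (Vik): min(1, 4, 6) = 1
n1-3 (Vik): min(-12, -7) = -12
n1-4 (Vik): min(-19, -4, -13, 16) = -19
n1 (Jamal): max(17, 1, -12, -19) = 17
n2-1 (Vik): min(9, 7, 4, 16) = 4
n2-2 (Vik): min(3, 11) = 3
n2-3 (Vik): min(20, -6) = -6
n2 (Jamal): max(4, 3, -6) = 4
n3-1 (Vik): min(-9, -5) = -9
n3-2 (Vik): min(8, -7) = -7
n3-3 (Vik): min(-19, -16) = -19
n3 (Jamal): max(-9, -7, -19) = -7
n0 (Vik): min(17, 4, -7) = -7

-7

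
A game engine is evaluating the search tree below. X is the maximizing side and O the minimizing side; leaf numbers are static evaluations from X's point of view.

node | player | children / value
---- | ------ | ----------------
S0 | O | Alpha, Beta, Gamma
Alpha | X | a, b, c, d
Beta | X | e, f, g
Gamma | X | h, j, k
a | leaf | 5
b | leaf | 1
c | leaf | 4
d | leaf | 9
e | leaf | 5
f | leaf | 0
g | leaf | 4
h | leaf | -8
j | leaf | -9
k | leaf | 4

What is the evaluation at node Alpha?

Alpha (X): max(5, 1, 4, 9) = 9

9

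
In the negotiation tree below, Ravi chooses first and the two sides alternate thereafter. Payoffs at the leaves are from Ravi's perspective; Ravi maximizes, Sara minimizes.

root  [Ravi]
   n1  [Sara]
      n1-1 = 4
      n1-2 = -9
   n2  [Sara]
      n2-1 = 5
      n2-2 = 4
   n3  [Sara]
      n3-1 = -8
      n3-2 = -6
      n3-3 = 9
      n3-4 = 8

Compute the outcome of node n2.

4

n2 (Sara): min(5, 4) = 4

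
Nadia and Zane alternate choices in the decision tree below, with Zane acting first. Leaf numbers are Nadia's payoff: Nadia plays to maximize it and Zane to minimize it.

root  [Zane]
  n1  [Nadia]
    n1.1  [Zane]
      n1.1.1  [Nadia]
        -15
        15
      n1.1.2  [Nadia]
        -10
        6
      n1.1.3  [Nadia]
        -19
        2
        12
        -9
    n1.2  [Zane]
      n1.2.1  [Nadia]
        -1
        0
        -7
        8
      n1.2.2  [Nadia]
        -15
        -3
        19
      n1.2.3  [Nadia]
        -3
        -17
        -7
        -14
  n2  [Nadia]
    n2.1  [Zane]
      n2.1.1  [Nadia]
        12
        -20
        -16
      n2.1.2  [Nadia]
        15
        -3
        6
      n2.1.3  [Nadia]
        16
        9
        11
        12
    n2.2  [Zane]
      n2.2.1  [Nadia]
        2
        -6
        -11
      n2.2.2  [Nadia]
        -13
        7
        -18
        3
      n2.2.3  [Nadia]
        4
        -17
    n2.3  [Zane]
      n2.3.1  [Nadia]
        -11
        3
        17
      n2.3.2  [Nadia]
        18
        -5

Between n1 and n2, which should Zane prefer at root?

n1.1.1 (Nadia): max(-15, 15) = 15
n1.1.2 (Nadia): max(-10, 6) = 6
n1.1.3 (Nadia): max(-19, 2, 12, -9) = 12
n1.1 (Zane): min(15, 6, 12) = 6
n1.2.1 (Nadia): max(-1, 0, -7, 8) = 8
n1.2.2 (Nadia): max(-15, -3, 19) = 19
n1.2.3 (Nadia): max(-3, -17, -7, -14) = -3
n1.2 (Zane): min(8, 19, -3) = -3
n1 (Nadia): max(6, -3) = 6
n2.1.1 (Nadia): max(12, -20, -16) = 12
n2.1.2 (Nadia): max(15, -3, 6) = 15
n2.1.3 (Nadia): max(16, 9, 11, 12) = 16
n2.1 (Zane): min(12, 15, 16) = 12
n2.2.1 (Nadia): max(2, -6, -11) = 2
n2.2.2 (Nadia): max(-13, 7, -18, 3) = 7
n2.2.3 (Nadia): max(4, -17) = 4
n2.2 (Zane): min(2, 7, 4) = 2
n2.3.1 (Nadia): max(-11, 3, 17) = 17
n2.3.2 (Nadia): max(18, -5) = 18
n2.3 (Zane): min(17, 18) = 17
n2 (Nadia): max(12, 2, 17) = 17
Zane prefers the lower value; n1=6, n2=17. n1 is better since 6 < 17.

n1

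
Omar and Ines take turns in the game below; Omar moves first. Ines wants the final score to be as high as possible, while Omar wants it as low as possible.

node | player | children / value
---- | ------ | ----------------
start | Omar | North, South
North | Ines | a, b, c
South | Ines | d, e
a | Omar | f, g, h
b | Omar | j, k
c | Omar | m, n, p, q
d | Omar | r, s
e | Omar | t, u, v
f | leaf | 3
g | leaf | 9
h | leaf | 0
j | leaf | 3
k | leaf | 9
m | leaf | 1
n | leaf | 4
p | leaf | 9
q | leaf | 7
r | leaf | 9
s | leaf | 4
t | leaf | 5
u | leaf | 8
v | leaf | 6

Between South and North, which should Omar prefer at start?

d (Omar): min(9, 4) = 4
e (Omar): min(5, 8, 6) = 5
South (Ines): max(4, 5) = 5
a (Omar): min(3, 9, 0) = 0
b (Omar): min(3, 9) = 3
c (Omar): min(1, 4, 9, 7) = 1
North (Ines): max(0, 3, 1) = 3
Omar prefers the lower value; South=5, North=3. North is better since 3 < 5.

North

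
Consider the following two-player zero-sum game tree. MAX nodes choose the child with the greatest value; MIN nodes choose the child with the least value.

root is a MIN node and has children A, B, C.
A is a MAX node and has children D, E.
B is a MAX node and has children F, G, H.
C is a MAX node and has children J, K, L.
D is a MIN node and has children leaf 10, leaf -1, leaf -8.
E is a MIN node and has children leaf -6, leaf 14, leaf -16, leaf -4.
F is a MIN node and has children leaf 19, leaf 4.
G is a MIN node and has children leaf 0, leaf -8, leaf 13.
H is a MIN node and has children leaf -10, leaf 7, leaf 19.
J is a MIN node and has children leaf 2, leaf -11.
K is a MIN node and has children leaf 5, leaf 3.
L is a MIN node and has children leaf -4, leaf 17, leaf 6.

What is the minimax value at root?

-8

D (MIN): min(10, -1, -8) = -8
E (MIN): min(-6, 14, -16, -4) = -16
A (MAX): max(-8, -16) = -8
F (MIN): min(19, 4) = 4
G (MIN): min(0, -8, 13) = -8
H (MIN): min(-10, 7, 19) = -10
B (MAX): max(4, -8, -10) = 4
J (MIN): min(2, -11) = -11
K (MIN): min(5, 3) = 3
L (MIN): min(-4, 17, 6) = -4
C (MAX): max(-11, 3, -4) = 3
root (MIN): min(-8, 4, 3) = -8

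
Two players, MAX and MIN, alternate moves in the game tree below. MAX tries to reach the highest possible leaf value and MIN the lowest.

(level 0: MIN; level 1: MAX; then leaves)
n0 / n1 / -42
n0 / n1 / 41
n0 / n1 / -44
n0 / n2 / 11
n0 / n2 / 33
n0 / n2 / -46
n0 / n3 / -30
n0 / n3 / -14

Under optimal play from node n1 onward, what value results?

41

n1 (MAX): max(-42, 41, -44) = 41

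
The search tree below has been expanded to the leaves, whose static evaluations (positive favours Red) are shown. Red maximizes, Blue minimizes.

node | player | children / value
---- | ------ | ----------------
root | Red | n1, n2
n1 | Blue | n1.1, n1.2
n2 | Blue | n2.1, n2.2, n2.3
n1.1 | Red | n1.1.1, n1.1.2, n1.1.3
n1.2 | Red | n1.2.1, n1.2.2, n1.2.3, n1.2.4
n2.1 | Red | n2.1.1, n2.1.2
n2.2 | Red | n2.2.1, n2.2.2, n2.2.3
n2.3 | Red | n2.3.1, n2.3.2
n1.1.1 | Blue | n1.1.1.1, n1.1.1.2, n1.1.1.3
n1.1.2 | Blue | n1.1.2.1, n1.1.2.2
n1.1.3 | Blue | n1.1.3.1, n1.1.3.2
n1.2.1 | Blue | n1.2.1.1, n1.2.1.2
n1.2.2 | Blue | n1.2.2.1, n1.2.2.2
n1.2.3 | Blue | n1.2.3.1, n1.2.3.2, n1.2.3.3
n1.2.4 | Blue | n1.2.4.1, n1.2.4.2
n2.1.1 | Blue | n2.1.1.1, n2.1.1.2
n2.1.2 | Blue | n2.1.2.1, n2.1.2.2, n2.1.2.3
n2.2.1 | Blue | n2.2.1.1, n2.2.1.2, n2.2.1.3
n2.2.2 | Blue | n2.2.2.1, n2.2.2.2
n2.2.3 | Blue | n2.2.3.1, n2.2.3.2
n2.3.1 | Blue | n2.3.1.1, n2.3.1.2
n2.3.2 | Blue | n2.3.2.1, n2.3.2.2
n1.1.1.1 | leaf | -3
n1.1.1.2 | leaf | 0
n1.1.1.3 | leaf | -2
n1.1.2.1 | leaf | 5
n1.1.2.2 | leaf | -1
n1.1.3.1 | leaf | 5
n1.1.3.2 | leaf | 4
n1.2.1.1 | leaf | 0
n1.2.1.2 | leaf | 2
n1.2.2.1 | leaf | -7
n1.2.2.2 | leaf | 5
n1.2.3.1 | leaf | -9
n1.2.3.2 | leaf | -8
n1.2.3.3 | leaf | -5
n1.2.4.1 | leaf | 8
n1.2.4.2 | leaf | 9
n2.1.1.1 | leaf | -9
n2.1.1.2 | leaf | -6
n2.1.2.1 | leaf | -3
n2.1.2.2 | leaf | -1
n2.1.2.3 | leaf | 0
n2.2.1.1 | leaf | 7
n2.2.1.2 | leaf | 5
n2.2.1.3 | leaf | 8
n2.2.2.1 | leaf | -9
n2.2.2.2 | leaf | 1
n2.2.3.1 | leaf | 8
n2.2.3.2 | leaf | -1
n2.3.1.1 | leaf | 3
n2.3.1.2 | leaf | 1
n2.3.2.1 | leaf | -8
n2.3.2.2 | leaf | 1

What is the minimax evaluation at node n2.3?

n2.3.1 (Blue): min(3, 1) = 1
n2.3.2 (Blue): min(-8, 1) = -8
n2.3 (Red): max(1, -8) = 1

1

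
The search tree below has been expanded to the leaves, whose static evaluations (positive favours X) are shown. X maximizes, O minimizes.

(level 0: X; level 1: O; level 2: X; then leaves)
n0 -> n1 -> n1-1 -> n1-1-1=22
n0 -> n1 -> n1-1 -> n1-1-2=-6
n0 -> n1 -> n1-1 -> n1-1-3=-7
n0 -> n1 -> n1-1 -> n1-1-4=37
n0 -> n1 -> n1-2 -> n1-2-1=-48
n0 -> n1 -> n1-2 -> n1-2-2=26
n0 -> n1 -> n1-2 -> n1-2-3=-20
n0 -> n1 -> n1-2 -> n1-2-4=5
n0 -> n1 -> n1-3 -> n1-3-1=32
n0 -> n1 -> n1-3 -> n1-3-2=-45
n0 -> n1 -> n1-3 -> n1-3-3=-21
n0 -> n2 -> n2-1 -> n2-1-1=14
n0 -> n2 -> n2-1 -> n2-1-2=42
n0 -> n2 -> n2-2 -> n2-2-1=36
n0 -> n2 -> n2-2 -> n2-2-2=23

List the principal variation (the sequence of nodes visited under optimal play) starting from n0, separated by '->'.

n0 -> n2 -> n2-2 -> n2-2-1

n1-1 (X): max(22, -6, -7, 37) = 37
n1-2 (X): max(-48, 26, -20, 5) = 26
n1-3 (X): max(32, -45, -21) = 32
n1 (O): min(37, 26, 32) = 26
n2-1 (X): max(14, 42) = 42
n2-2 (X): max(36, 23) = 36
n2 (O): min(42, 36) = 36
n0 (X): max(26, 36) = 36
At n0, X picks n2 (highest: 36).
At n2, O picks n2-2 (lowest: 36).
At n2-2, X picks n2-2-1 (highest: 36).
Terminal value 36.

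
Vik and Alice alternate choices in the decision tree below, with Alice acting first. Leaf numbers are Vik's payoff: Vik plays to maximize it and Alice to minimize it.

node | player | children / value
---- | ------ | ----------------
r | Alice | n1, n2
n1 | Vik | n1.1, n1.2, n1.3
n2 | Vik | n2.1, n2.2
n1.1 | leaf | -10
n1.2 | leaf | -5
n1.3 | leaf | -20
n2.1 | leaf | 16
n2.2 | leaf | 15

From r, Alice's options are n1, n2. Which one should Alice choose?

n1 (Vik): max(-10, -5, -20) = -5
n2 (Vik): max(16, 15) = 16
r (Alice): min(-5, 16) = -5
Alice at r wants the lowest of {n1=-5, n2=16}, so chooses n1.

n1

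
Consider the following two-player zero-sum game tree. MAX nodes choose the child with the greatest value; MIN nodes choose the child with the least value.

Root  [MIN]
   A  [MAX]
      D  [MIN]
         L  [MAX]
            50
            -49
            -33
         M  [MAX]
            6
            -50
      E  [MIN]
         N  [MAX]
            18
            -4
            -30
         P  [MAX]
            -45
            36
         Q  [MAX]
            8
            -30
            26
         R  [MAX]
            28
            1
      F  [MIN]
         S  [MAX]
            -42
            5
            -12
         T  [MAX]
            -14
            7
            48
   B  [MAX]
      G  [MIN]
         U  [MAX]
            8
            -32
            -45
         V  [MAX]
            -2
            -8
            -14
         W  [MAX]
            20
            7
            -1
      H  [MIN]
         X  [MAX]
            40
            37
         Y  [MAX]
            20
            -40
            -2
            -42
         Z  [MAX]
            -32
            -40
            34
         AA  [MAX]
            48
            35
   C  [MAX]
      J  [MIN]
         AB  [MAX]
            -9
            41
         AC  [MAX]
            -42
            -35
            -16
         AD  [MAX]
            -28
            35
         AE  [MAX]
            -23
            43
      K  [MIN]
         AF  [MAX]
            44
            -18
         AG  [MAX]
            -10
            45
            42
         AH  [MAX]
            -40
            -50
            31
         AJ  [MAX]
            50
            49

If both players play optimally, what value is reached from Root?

18

L (MAX): max(50, -49, -33) = 50
M (MAX): max(6, -50) = 6
D (MIN): min(50, 6) = 6
N (MAX): max(18, -4, -30) = 18
P (MAX): max(-45, 36) = 36
Q (MAX): max(8, -30, 26) = 26
R (MAX): max(28, 1) = 28
E (MIN): min(18, 36, 26, 28) = 18
S (MAX): max(-42, 5, -12) = 5
T (MAX): max(-14, 7, 48) = 48
F (MIN): min(5, 48) = 5
A (MAX): max(6, 18, 5) = 18
U (MAX): max(8, -32, -45) = 8
V (MAX): max(-2, -8, -14) = -2
W (MAX): max(20, 7, -1) = 20
G (MIN): min(8, -2, 20) = -2
X (MAX): max(40, 37) = 40
Y (MAX): max(20, -40, -2, -42) = 20
Z (MAX): max(-32, -40, 34) = 34
AA (MAX): max(48, 35) = 48
H (MIN): min(40, 20, 34, 48) = 20
B (MAX): max(-2, 20) = 20
AB (MAX): max(-9, 41) = 41
AC (MAX): max(-42, -35, -16) = -16
AD (MAX): max(-28, 35) = 35
AE (MAX): max(-23, 43) = 43
J (MIN): min(41, -16, 35, 43) = -16
AF (MAX): max(44, -18) = 44
AG (MAX): max(-10, 45, 42) = 45
AH (MAX): max(-40, -50, 31) = 31
AJ (MAX): max(50, 49) = 50
K (MIN): min(44, 45, 31, 50) = 31
C (MAX): max(-16, 31) = 31
Root (MIN): min(18, 20, 31) = 18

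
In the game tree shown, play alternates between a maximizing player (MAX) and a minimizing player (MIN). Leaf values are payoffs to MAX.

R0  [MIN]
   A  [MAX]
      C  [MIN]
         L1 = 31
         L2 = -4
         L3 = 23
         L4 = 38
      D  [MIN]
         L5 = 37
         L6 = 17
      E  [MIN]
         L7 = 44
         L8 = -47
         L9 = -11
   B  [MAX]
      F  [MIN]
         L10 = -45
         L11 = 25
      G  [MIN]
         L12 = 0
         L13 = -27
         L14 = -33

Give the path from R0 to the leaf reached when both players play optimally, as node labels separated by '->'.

R0 -> B -> G -> L14

C (MIN): min(31, -4, 23, 38) = -4
D (MIN): min(37, 17) = 17
E (MIN): min(44, -47, -11) = -47
A (MAX): max(-4, 17, -47) = 17
F (MIN): min(-45, 25) = -45
G (MIN): min(0, -27, -33) = -33
B (MAX): max(-45, -33) = -33
R0 (MIN): min(17, -33) = -33
At R0, MIN picks B (lowest: -33).
At B, MAX picks G (highest: -33).
At G, MIN picks L14 (lowest: -33).
Terminal value -33.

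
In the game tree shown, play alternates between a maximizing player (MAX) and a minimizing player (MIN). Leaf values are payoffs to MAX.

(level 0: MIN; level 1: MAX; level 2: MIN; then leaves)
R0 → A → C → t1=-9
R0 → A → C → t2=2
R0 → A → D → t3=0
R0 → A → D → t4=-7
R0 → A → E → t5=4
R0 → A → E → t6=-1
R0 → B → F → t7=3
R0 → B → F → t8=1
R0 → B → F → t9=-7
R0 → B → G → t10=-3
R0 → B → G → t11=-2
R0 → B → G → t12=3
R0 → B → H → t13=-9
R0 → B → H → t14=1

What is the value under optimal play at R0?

C (MIN): min(-9, 2) = -9
D (MIN): min(0, -7) = -7
E (MIN): min(4, -1) = -1
A (MAX): max(-9, -7, -1) = -1
F (MIN): min(3, 1, -7) = -7
G (MIN): min(-3, -2, 3) = -3
H (MIN): min(-9, 1) = -9
B (MAX): max(-7, -3, -9) = -3
R0 (MIN): min(-1, -3) = -3

-3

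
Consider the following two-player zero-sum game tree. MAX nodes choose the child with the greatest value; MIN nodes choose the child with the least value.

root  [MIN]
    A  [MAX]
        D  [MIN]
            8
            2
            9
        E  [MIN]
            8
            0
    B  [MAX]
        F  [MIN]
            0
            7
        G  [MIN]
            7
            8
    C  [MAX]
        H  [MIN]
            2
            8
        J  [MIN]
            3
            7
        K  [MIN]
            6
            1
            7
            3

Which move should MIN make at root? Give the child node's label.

D (MIN): min(8, 2, 9) = 2
E (MIN): min(8, 0) = 0
A (MAX): max(2, 0) = 2
F (MIN): min(0, 7) = 0
G (MIN): min(7, 8) = 7
B (MAX): max(0, 7) = 7
H (MIN): min(2, 8) = 2
J (MIN): min(3, 7) = 3
K (MIN): min(6, 1, 7, 3) = 1
C (MAX): max(2, 3, 1) = 3
root (MIN): min(2, 7, 3) = 2
MIN at root wants the lowest of {A=2, B=7, C=3}, so chooses A.

A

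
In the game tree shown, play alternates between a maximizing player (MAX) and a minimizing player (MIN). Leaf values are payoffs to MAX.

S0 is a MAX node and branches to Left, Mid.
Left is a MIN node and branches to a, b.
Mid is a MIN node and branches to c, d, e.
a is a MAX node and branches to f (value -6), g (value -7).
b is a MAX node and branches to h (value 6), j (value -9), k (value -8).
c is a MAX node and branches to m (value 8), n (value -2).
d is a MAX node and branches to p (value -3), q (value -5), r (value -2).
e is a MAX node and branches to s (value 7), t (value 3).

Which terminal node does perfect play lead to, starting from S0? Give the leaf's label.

r

a (MAX): max(-6, -7) = -6
b (MAX): max(6, -9, -8) = 6
Left (MIN): min(-6, 6) = -6
c (MAX): max(8, -2) = 8
d (MAX): max(-3, -5, -2) = -2
e (MAX): max(7, 3) = 7
Mid (MIN): min(8, -2, 7) = -2
S0 (MAX): max(-6, -2) = -2
At S0, MAX picks Mid (highest: -2).
At Mid, MIN picks d (lowest: -2).
At d, MAX picks r (highest: -2).
Terminal value -2.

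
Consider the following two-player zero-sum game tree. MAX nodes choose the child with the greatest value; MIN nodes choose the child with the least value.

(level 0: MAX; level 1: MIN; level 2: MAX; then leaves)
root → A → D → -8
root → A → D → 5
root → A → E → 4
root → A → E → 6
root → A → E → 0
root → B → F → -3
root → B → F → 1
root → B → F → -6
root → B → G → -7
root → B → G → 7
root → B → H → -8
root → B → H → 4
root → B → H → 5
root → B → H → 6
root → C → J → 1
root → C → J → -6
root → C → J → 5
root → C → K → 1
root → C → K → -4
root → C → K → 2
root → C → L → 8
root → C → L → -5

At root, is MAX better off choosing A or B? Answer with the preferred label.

A

D (MAX): max(-8, 5) = 5
E (MAX): max(4, 6, 0) = 6
A (MIN): min(5, 6) = 5
F (MAX): max(-3, 1, -6) = 1
G (MAX): max(-7, 7) = 7
H (MAX): max(-8, 4, 5, 6) = 6
B (MIN): min(1, 7, 6) = 1
MAX prefers the higher value; A=5, B=1. A is better since 5 > 1.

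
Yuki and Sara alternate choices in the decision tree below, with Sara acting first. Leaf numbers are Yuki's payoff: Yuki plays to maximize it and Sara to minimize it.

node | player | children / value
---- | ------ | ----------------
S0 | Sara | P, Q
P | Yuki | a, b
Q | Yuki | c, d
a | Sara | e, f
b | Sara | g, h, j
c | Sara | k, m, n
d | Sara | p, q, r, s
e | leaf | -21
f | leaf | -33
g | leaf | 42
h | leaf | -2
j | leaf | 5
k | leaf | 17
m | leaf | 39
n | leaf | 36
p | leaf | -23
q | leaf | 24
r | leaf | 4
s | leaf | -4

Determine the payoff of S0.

a (Sara): min(-21, -33) = -33
b (Sara): min(42, -2, 5) = -2
P (Yuki): max(-33, -2) = -2
c (Sara): min(17, 39, 36) = 17
d (Sara): min(-23, 24, 4, -4) = -23
Q (Yuki): max(17, -23) = 17
S0 (Sara): min(-2, 17) = -2

-2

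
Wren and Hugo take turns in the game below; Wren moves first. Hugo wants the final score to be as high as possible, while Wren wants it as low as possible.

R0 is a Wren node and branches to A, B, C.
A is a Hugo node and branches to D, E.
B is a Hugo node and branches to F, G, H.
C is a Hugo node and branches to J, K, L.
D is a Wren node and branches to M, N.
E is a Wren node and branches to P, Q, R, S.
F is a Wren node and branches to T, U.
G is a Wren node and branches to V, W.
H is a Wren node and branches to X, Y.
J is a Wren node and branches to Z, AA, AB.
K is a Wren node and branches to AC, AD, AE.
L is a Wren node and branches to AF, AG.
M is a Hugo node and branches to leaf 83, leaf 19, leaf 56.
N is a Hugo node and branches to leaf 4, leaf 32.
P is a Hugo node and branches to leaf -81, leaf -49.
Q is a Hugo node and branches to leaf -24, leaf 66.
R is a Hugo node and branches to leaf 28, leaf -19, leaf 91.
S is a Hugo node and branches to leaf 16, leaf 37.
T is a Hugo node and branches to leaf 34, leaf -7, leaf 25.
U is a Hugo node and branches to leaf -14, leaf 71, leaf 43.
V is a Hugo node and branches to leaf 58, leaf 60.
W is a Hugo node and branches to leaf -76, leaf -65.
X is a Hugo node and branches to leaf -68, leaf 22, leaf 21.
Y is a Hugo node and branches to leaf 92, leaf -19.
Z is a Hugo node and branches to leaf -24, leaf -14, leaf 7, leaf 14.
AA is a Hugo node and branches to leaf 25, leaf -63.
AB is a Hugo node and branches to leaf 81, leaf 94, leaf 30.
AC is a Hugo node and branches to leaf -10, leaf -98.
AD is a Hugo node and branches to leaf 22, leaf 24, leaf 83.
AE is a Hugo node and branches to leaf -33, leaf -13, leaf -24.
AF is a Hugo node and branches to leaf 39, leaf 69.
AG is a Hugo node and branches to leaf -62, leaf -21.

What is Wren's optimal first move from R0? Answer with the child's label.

C

M (Hugo): max(83, 19, 56) = 83
N (Hugo): max(4, 32) = 32
D (Wren): min(83, 32) = 32
P (Hugo): max(-81, -49) = -49
Q (Hugo): max(-24, 66) = 66
R (Hugo): max(28, -19, 91) = 91
S (Hugo): max(16, 37) = 37
E (Wren): min(-49, 66, 91, 37) = -49
A (Hugo): max(32, -49) = 32
T (Hugo): max(34, -7, 25) = 34
U (Hugo): max(-14, 71, 43) = 71
F (Wren): min(34, 71) = 34
V (Hugo): max(58, 60) = 60
W (Hugo): max(-76, -65) = -65
G (Wren): min(60, -65) = -65
X (Hugo): max(-68, 22, 21) = 22
Y (Hugo): max(92, -19) = 92
H (Wren): min(22, 92) = 22
B (Hugo): max(34, -65, 22) = 34
Z (Hugo): max(-24, -14, 7, 14) = 14
AA (Hugo): max(25, -63) = 25
AB (Hugo): max(81, 94, 30) = 94
J (Wren): min(14, 25, 94) = 14
AC (Hugo): max(-10, -98) = -10
AD (Hugo): max(22, 24, 83) = 83
AE (Hugo): max(-33, -13, -24) = -13
K (Wren): min(-10, 83, -13) = -13
AF (Hugo): max(39, 69) = 69
AG (Hugo): max(-62, -21) = -21
L (Wren): min(69, -21) = -21
C (Hugo): max(14, -13, -21) = 14
R0 (Wren): min(32, 34, 14) = 14
Wren at R0 wants the lowest of {A=32, B=34, C=14}, so chooses C.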